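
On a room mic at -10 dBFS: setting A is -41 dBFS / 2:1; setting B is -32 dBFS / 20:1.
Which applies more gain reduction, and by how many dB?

A: overshoot 31 dB → output overshoot 15.5 dB → GR 15.5 dB.
B: overshoot 22 dB → output overshoot 1.1 dB → GR 20.9 dB.
B applies 5.4 dB more gain reduction.

B, by 5.4 dB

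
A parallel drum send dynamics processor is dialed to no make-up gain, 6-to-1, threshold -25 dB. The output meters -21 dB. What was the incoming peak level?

That's 4 dB above the -25 dB threshold.
Before 6:1 compression the overshoot was 4 × 6 = 24 dB, so input = -25 + 24 = -1 dB.

-1 dB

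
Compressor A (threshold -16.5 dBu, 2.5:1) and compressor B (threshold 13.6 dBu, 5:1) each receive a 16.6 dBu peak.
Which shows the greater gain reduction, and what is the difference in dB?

A: GR = 33.1 − 33.1/2.5 = 19.86 dB.
B: GR = 3 − 3/5 = 2.4 dB.
Difference: 17.46 dB in favour of A.

A, by 17.46 dB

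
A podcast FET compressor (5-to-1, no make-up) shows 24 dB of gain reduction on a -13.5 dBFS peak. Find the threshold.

Let T be the threshold. Output overshoot = (input overshoot)/R, so -37.5 − T = (-13.5 − T)/5.
5·(-37.5 − T) = -13.5 − T → 4·T = -187.5 − (-13.5) = -174.
T = -174/4 = -43.5 dBFS.

-43.5 dBFS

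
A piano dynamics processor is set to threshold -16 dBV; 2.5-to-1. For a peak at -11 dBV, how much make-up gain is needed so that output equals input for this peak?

Overshoot 5 dB → 5/2.5 = 2 dB after compression, so the compressed level is -16 + 2 = -14 dBV.
Make-up = target − compressed = -11 − (-14) = 3 dB.

3 dB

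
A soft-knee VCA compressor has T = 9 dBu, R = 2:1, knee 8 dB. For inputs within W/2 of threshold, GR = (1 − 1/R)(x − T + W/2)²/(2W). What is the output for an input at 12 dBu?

10.46875 dBu

x − T + W/2 = 12 − 9 + 4 = 7.
GR = (1 − 1/2) × 7² / 16 = 0.5 × 49 / 16 = 1.53125 dB.
Output = 12 − 1.53125 = 10.46875 dBu.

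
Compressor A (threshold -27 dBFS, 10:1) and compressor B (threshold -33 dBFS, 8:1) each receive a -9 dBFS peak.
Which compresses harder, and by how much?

B, by 4.8 dB

A: 18 dB over, compressed to 1.8 dB over, so 16.2 dB of GR.
B: 24 dB over, compressed to 3 dB over, so 21 dB of GR.
B reduces 4.8 dB more.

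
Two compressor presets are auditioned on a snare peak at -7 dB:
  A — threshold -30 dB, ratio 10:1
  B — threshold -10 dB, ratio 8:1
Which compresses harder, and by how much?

A: overshoot 23 dB → output overshoot 2.3 dB → GR 20.7 dB.
B: overshoot 3 dB → output overshoot 0.375 dB → GR 2.625 dB.
Difference: 18.075 dB in favour of A.

A, by 18.075 dB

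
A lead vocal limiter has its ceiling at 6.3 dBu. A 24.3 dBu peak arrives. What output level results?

6.3 dBu

A brickwall limiter is an ∞:1 compressor: any input above the ceiling is clamped to 6.3 dBu.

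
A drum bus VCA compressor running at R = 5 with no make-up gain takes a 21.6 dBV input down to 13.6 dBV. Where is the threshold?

Gain reduction = 21.6 − 13.6 = 8 dB; output overshoot = GR / (R − 1) = 8 / 4 = 2 dB.
Threshold = output − output overshoot = 13.6 − 2 = 11.6 dBV.

11.6 dBV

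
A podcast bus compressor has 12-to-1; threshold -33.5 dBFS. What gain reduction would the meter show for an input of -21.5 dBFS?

The signal is 12 dB above threshold.
At 12:1, output sits 12/12 = 1 dB above threshold.
GR = overshoot in − overshoot out = 12 − 1 = 11 dB.

11 dB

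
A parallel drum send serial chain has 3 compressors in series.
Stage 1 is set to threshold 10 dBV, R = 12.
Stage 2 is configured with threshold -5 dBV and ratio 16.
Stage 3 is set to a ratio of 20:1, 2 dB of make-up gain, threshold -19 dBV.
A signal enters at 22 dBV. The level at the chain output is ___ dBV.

-16.25 dBV

Stage 1: 22 dBV is 12 dB over 10 dBV; at 12:1 that becomes 1 dB over, giving 11 dBV.
Stage 2: overshoot 16 dB → 16/16 = 1 dB → -4 dBV.
Stage 3: -4 dBV is 15 dB over -19 dBV; at 20:1 that becomes 0.75 dB over, giving -18.25 dBV; +2 dB make-up → -16.25 dBV.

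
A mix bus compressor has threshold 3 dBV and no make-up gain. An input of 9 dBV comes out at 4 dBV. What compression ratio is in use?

6:1

Input overshoot = 9 − 3 = 6 dB; output overshoot = 4 − 3 = 1 dB.
Ratio = 6 / 1 = 6.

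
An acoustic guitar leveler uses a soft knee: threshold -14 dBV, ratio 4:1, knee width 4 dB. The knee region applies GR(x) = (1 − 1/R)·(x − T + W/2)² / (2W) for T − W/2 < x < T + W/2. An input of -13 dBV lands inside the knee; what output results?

x − T + W/2 = -13 − (-14) + 2 = 3.
GR = (1 − 1/4) × 3² / 8 = 0.75 × 9 / 8 = 0.84375 dB.
Output = -13 − 0.84375 = -13.84375 dBV.

-13.84375 dBV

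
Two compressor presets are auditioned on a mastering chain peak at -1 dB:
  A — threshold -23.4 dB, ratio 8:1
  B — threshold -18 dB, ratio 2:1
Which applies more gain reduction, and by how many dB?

A, by 11.1 dB

A: overshoot 22.4 dB → output overshoot 2.8 dB → GR 19.6 dB.
B: overshoot 17 dB → output overshoot 8.5 dB → GR 8.5 dB.
Difference: 11.1 dB in favour of A.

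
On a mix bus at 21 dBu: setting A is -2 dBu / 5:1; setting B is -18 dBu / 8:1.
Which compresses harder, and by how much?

B, by 15.725 dB

A: GR = 23 − 23/5 = 18.4 dB.
B: GR = 39 − 39/8 = 34.125 dB.
Difference: 15.725 dB in favour of B.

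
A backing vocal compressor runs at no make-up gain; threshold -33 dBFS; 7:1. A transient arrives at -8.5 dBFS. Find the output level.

Overshoot: -8.5 − (-33) = 24.5 dB.
At 7:1 the overshoot is divided by 7, leaving 3.5 dB above threshold.
That puts the output at -29.5 dBFS.

-29.5 dBFS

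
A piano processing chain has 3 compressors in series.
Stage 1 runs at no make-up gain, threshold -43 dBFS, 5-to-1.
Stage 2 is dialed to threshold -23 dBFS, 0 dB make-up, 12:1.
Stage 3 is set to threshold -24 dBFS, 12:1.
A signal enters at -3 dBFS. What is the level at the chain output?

-35 dBFS

Stage 1: -3 dBFS is 40 dB over -43 dBFS; at 5:1 that becomes 8 dB over, giving -35 dBFS.
Stage 2: -35 dBFS ≤ -23 dBFS, so stage 2 doesn't engage; output -35 dBFS.
Stage 3: below threshold (-35 ≤ -24); passes unchanged; output -35 dBFS.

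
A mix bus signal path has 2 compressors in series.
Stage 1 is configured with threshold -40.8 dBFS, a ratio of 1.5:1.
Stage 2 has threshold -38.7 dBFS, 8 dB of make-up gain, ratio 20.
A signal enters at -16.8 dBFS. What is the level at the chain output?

-30.005 dBFS

Stage 1: overshoot 24 dB → 24/1.5 = 16 dB → -24.8 dBFS.
Stage 2: overshoot 13.9 dB → 13.9/20 = 0.695 dB → -38.005 dBFS; +8 dB make-up → -30.005 dBFS.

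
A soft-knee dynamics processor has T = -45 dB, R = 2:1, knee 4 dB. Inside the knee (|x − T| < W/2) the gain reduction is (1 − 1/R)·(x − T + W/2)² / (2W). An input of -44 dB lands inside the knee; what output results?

-44.5625 dB

x − T + W/2 = -44 − (-45) + 2 = 3.
GR = (1 − 1/2) × 3² / 8 = 0.5 × 9 / 8 = 0.5625 dB.
Output = -44 − 0.5625 = -44.5625 dB.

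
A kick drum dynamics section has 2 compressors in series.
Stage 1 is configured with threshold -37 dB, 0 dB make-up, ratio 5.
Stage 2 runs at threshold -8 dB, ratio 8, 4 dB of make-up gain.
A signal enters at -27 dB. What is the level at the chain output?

Stage 1: 10 dB above -37 dB, reduced 5:1 to 2 dB above → -35 dB.
Stage 2: -35 dB is at or below the -8 dB threshold — no compression; make-up brings it to -31 dB.

-31 dB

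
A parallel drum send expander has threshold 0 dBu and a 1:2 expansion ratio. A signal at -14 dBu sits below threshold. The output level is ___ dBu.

-28 dBu

The input is 14 dB below the 0 dBu threshold.
A 1:2 expander multiplies undershoot by 2: 14 × 2 = 28 dB below threshold.
Output = 0 − 28 = -28 dBu.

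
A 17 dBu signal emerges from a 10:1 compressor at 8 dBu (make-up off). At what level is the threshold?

7 dBu

Input is 10 dB above T (since output overshoot × R = input overshoot: (8 − T)·10 = 17 − T gives T = 7 dBu).
Check: 7 + (17 − 7)/10 = 7 + 1 = 8 dBu. ✓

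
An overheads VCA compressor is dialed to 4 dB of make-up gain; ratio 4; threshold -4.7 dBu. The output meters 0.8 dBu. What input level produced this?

1.3 dBu

Remove make-up: 0.8 − 4 = -3.2 dBu.
The compressed level sits -3.2 − (-4.7) = 1.5 dB over threshold.
Input overshoot = R × output overshoot = 6 dB → input = -4.7 + 6 = 1.3 dBu.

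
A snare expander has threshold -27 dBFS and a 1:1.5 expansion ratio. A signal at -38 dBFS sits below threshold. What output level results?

-43.5 dBFS

Undershoot = (-27) − (-38) = 11 dB.
At 1:1.5, that expands to 16.5 dB under threshold.
Output = -27 − 16.5 = -43.5 dBFS.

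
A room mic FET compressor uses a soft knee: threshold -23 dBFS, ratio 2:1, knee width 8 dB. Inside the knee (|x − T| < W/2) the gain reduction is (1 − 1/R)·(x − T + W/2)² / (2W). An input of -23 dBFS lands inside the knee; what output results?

x − T + W/2 = -23 − (-23) + 4 = 4.
GR = (1 − 1/2) × 4² / 16 = 0.5 × 16 / 16 = 0.5 dB.
Output = -23 − 0.5 = -23.5 dBFS.

-23.5 dBFS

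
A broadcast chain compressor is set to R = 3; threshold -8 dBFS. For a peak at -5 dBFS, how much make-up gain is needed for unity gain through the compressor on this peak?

2 dB

Overshoot 3 dB → 3/3 = 1 dB after compression, so the compressed level is -8 + 1 = -7 dBFS.
Make-up = target − compressed = -5 − (-7) = 2 dB.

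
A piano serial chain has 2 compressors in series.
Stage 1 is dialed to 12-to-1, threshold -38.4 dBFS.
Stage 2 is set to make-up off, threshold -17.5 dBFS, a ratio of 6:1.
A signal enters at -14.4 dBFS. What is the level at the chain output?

-36.4 dBFS

Stage 1: -14.4 dBFS is 24 dB over -38.4 dBFS; at 12:1 that becomes 2 dB over, giving -36.4 dBFS.
Stage 2: -36.4 dBFS ≤ -17.5 dBFS, so stage 2 doesn't engage; output -36.4 dBFS.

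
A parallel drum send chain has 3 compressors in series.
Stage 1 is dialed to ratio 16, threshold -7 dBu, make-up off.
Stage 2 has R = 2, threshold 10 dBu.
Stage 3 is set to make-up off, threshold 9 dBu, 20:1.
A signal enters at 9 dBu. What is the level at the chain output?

-6 dBu

Stage 1: 16 dB above -7 dBu, reduced 16:1 to 1 dB above → -6 dBu.
Stage 2: -6 dBu is at or below the 10 dBu threshold — no compression; output -6 dBu.
Stage 3: below threshold (-6 ≤ 9); passes unchanged; output -6 dBu.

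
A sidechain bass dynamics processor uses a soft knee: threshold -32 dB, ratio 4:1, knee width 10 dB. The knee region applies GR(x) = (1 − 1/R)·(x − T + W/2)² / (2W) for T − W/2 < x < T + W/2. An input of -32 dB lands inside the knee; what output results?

-32.9375 dB

x − T + W/2 = -32 − (-32) + 5 = 5.
GR = (1 − 1/4) × 5² / 20 = 0.75 × 25 / 20 = 0.9375 dB.
Output = -32 − 0.9375 = -32.9375 dB.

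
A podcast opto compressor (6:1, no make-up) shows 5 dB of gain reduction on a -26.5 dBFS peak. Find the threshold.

-32.5 dBFS

Input is 6 dB above T (since output overshoot × R = input overshoot: (-31.5 − T)·6 = -26.5 − T gives T = -32.5 dBFS).
Check: -32.5 + (-26.5 − (-32.5))/6 = -32.5 + 1 = -31.5 dBFS. ✓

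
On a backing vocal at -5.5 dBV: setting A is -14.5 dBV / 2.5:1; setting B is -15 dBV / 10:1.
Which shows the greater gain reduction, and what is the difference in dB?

A: GR = 9 − 9/2.5 = 5.4 dB.
B: GR = 9.5 − 9.5/10 = 8.55 dB.
Difference: 3.15 dB in favour of B.

B, by 3.15 dB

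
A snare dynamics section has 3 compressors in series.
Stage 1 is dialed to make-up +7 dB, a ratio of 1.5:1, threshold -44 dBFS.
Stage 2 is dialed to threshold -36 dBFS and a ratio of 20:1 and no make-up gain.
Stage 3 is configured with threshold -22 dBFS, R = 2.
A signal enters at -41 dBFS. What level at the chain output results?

-35.95 dBFS

Stage 1: overshoot 3 dB → 3/1.5 = 2 dB → -42 dBFS; +7 dB make-up → -35 dBFS.
Stage 2: 1 dB above -36 dBFS, reduced 20:1 to 0.05 dB above → -35.95 dBFS.
Stage 3: below threshold (-35.95 ≤ -22); passes unchanged; output -35.95 dBFS.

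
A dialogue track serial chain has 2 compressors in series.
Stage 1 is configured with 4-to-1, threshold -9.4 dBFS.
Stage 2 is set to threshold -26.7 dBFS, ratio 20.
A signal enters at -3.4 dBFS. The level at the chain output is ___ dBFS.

Stage 1: -3.4 dBFS is 6 dB over -9.4 dBFS; at 4:1 that becomes 1.5 dB over, giving -7.9 dBFS.
Stage 2: overshoot 18.8 dB → 18.8/20 = 0.94 dB → -25.76 dBFS.

-25.76 dBFS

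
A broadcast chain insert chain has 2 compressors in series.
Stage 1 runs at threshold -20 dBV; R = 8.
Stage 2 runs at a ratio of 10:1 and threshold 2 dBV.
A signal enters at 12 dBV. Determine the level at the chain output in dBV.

-16 dBV

Stage 1: 12 dBV is 32 dB over -20 dBV; at 8:1 that becomes 4 dB over, giving -16 dBV.
Stage 2: below threshold (-16 ≤ 2); passes unchanged; output -16 dBV.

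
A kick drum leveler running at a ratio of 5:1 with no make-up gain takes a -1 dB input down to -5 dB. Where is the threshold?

Gain reduction = -1 − (-5) = 4 dB; output overshoot = GR / (R − 1) = 4 / 4 = 1 dB.
Threshold = output − output overshoot = -5 − 1 = -6 dB.

-6 dB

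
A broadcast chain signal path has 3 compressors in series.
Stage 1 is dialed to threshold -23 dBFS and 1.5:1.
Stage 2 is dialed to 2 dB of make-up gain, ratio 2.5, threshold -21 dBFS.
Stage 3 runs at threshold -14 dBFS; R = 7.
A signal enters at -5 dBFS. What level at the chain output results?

Stage 1: -5 dBFS is 18 dB over -23 dBFS; at 1.5:1 that becomes 12 dB over, giving -11 dBFS.
Stage 2: overshoot 10 dB → 10/2.5 = 4 dB → -17 dBFS; +2 dB make-up → -15 dBFS.
Stage 3: below threshold (-15 ≤ -14); passes unchanged; output -15 dBFS.

-15 dBFS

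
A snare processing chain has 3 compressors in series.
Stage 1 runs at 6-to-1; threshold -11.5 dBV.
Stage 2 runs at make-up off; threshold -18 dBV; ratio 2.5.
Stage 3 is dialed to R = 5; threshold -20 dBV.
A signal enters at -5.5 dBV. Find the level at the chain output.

-19 dBV

Stage 1: -5.5 dBV is 6 dB over -11.5 dBV; at 6:1 that becomes 1 dB over, giving -10.5 dBV.
Stage 2: overshoot 7.5 dB → 7.5/2.5 = 3 dB → -15 dBV.
Stage 3: -15 dBV is 5 dB over -20 dBV; at 5:1 that becomes 1 dB over, giving -19 dBV.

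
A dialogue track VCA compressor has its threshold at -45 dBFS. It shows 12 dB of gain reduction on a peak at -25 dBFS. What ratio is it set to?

Input overshoot = -25 − (-45) = 20 dB.
Output overshoot = 20 − 12 = 8 dB.
Ratio = input overshoot / output overshoot = 20 / 8 = 2.5.

2.5:1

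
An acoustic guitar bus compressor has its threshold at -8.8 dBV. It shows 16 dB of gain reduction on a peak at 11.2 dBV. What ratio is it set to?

Input overshoot = 11.2 − (-8.8) = 20 dB.
Output overshoot = 20 − 16 = 4 dB.
Ratio = input overshoot / output overshoot = 20 / 4 = 5.

5:1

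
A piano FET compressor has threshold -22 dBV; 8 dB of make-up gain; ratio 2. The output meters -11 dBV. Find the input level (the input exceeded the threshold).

Before make-up, the level was -11 − 8 = -19 dBV.
That's 3 dB above the -22 dBV threshold.
Undo the ratio: input overshoot = 3 × 2 = 6 dB, giving input = -16 dBV.

-16 dBV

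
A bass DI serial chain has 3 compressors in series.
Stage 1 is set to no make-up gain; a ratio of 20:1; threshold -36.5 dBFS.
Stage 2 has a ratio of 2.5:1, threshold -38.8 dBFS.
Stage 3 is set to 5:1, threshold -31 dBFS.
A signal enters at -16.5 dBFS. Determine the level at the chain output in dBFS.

Stage 1: -16.5 dBFS is 20 dB over -36.5 dBFS; at 20:1 that becomes 1 dB over, giving -35.5 dBFS.
Stage 2: overshoot 3.3 dB → 3.3/2.5 = 1.32 dB → -37.48 dBFS.
Stage 3: -37.48 dBFS is at or below the -31 dBFS threshold — no compression; output -37.48 dBFS.

-37.48 dBFS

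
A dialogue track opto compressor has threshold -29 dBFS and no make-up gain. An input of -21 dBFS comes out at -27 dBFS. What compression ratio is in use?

4:1

Input overshoot = -21 − (-29) = 8 dB; output overshoot = -27 − (-29) = 2 dB.
Ratio = 8 / 2 = 4.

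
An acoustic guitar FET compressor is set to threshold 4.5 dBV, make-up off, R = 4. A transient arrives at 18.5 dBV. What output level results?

The input is 14 dB above the 4.5 dBV threshold.
At 4:1 the overshoot is divided by 4, leaving 3.5 dB above threshold.
So the level is 4.5 + 3.5 = 8 dBV.

8 dBV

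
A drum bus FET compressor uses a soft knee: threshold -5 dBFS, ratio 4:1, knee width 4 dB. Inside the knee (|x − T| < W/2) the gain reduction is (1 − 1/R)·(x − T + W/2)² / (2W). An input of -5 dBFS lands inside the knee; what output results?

x − T + W/2 = -5 − (-5) + 2 = 2.
GR = (1 − 1/4) × 2² / 8 = 0.75 × 4 / 8 = 0.375 dB.
Output = -5 − 0.375 = -5.375 dBFS.

-5.375 dBFS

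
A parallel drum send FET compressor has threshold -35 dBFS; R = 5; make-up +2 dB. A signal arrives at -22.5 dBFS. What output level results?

-30.5 dBFS

The input is 12.5 dB above the -35 dBFS threshold.
The 12.5 dB excess becomes 2.5 dB after 5:1 reduction.
So the level is -35 + 2.5 = -32.5 dBFS; make-up adds 2 dB, giving -30.5 dBFS.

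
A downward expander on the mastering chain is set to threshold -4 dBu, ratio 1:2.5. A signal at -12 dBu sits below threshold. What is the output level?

-24 dBu

The input is 8 dB below the -4 dBu threshold.
A 1:2.5 expander multiplies undershoot by 2.5: 8 × 2.5 = 20 dB below threshold.
Output = -4 − 20 = -24 dBu.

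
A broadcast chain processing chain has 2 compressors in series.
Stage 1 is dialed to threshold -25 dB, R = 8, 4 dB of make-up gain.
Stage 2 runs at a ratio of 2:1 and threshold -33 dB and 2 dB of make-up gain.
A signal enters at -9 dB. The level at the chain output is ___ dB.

-24 dB

Stage 1: overshoot 16 dB → 16/8 = 2 dB → -23 dB; +4 dB make-up → -19 dB.
Stage 2: 14 dB above -33 dB, reduced 2:1 to 7 dB above → -26 dB; +2 dB make-up → -24 dB.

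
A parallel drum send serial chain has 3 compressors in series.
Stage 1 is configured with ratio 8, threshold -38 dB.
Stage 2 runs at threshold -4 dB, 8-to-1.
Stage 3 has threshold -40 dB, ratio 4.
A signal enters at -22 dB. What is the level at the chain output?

Stage 1: 16 dB above -38 dB, reduced 8:1 to 2 dB above → -36 dB.
Stage 2: -36 dB is at or below the -4 dB threshold — no compression; output -36 dB.
Stage 3: overshoot 4 dB → 4/4 = 1 dB → -39 dB.

-39 dB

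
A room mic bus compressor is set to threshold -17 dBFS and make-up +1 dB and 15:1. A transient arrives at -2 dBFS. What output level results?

-2 dBFS sits 15 dB over threshold.
The 15 dB excess becomes 1 dB after 15:1 reduction.
So the level is -17 + 1 = -16 dBFS; make-up adds 1 dB, giving -15 dBFS.

-15 dBFS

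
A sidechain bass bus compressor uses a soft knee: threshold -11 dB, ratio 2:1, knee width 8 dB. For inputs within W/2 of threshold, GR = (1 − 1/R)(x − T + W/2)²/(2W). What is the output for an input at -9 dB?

-10.125 dB

x − T + W/2 = -9 − (-11) + 4 = 6.
GR = (1 − 1/2) × 6² / 16 = 0.5 × 36 / 16 = 1.125 dB.
Output = -9 − 1.125 = -10.125 dB.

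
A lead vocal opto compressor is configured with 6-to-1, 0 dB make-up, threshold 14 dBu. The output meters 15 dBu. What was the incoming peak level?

The compressed level sits 15 − 14 = 1 dB over threshold.
Before 6:1 compression the overshoot was 1 × 6 = 6 dB, so input = 14 + 6 = 20 dBu.

20 dBu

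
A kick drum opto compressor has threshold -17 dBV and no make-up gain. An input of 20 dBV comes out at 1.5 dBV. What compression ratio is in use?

2:1

Input overshoot = 20 − (-17) = 37 dB; output overshoot = 1.5 − (-17) = 18.5 dB.
Ratio = 37 / 18.5 = 2.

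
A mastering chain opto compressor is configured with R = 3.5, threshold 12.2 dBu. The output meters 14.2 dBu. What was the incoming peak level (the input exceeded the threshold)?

19.2 dBu

The compressed level sits 14.2 − 12.2 = 2 dB over threshold.
Before 3.5:1 compression the overshoot was 2 × 3.5 = 7 dB, so input = 12.2 + 7 = 19.2 dBu.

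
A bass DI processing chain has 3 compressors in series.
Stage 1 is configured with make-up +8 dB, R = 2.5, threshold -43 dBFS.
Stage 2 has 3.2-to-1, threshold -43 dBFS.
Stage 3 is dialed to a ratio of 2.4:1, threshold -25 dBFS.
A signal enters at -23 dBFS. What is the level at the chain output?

-38 dBFS

Stage 1: 20 dB above -43 dBFS, reduced 2.5:1 to 8 dB above → -35 dBFS; +8 dB make-up → -27 dBFS.
Stage 2: overshoot 16 dB → 16/3.2 = 5 dB → -38 dBFS.
Stage 3: -38 dBFS ≤ -25 dBFS, so stage 3 doesn't engage; output -38 dBFS.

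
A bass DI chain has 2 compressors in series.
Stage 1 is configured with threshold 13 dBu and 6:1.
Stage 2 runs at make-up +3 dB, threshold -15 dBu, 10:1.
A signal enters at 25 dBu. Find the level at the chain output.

-9 dBu

Stage 1: overshoot 12 dB → 12/6 = 2 dB → 15 dBu.
Stage 2: 15 dBu is 30 dB over -15 dBu; at 10:1 that becomes 3 dB over, giving -12 dBu; +3 dB make-up → -9 dBu.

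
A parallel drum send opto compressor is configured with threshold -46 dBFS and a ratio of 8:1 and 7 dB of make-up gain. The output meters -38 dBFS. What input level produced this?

-38 dBFS

Before make-up, the level was -38 − 7 = -45 dBFS.
That's 1 dB above the -46 dBFS threshold.
Undo the ratio: input overshoot = 1 × 8 = 8 dB, giving input = -38 dBFS.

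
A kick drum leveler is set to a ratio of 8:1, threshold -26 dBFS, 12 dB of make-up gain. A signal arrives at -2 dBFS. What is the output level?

The input is 24 dB above the -26 dBFS threshold.
At 8:1 the overshoot is divided by 8, leaving 3 dB above threshold.
So the level is -26 + 3 = -23 dBFS; make-up adds 12 dB, giving -11 dBFS.

-11 dBFS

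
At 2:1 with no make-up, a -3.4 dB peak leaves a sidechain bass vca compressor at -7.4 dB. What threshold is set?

Input is 8 dB above T (since output overshoot × R = input overshoot: (-7.4 − T)·2 = -3.4 − T gives T = -11.4 dB).
Check: -11.4 + (-3.4 − (-11.4))/2 = -11.4 + 4 = -7.4 dB. ✓

-11.4 dB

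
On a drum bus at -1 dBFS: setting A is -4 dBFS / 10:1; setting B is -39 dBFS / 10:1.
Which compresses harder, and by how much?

A: GR = 3 − 3/10 = 2.7 dB.
B: GR = 38 − 38/10 = 34.2 dB.
B reduces 31.5 dB more.

B, by 31.5 dB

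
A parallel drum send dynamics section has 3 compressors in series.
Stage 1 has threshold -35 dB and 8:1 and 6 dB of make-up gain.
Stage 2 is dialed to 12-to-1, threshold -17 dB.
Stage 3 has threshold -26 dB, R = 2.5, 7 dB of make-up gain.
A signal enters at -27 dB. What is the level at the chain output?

-21 dB

Stage 1: -27 dB is 8 dB over -35 dB; at 8:1 that becomes 1 dB over, giving -34 dB; +6 dB make-up → -28 dB.
Stage 2: -28 dB is at or below the -17 dB threshold — no compression; output -28 dB.
Stage 3: below threshold (-28 ≤ -26); passes unchanged; make-up brings it to -21 dB.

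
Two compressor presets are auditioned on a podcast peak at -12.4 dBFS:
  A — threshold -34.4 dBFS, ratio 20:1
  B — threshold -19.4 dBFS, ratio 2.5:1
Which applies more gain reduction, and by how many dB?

A: GR = 22 − 22/20 = 20.9 dB.
B: GR = 7 − 7/2.5 = 4.2 dB.
A applies 16.7 dB more gain reduction.

A, by 16.7 dB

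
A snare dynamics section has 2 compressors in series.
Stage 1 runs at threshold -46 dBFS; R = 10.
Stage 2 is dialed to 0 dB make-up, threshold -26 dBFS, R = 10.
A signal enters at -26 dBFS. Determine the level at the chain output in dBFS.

Stage 1: 20 dB above -46 dBFS, reduced 10:1 to 2 dB above → -44 dBFS.
Stage 2: -44 dBFS is at or below the -26 dBFS threshold — no compression; output -44 dBFS.

-44 dBFS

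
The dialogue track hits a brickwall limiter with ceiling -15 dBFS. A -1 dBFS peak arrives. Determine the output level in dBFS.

-15 dBFS

A brickwall limiter is an ∞:1 compressor: any input above the ceiling is clamped to -15 dBFS.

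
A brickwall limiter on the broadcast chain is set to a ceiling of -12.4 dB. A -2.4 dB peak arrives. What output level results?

-12.4 dB

A brickwall limiter is an ∞:1 compressor: any input above the ceiling is clamped to -12.4 dB.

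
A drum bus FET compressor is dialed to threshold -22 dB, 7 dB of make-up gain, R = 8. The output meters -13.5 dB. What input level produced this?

-10 dB

Stripping the +7 dB make-up gives -20.5 dB at the gain stage.
The compressed level sits -20.5 − (-22) = 1.5 dB over threshold.
Input overshoot = R × output overshoot = 12 dB → input = -22 + 12 = -10 dB.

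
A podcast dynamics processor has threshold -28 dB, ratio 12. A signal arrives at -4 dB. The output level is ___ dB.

Overshoot: -4 − (-28) = 24 dB.
The 24 dB excess becomes 2 dB after 12:1 reduction.
So the level is -28 + 2 = -26 dB.

-26 dB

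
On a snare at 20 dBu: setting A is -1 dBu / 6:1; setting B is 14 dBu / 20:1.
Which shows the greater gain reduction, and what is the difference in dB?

A, by 11.8 dB

A: 21 dB over, compressed to 3.5 dB over, so 17.5 dB of GR.
B: 6 dB over, compressed to 0.3 dB over, so 5.7 dB of GR.
Difference: 11.8 dB in favour of A.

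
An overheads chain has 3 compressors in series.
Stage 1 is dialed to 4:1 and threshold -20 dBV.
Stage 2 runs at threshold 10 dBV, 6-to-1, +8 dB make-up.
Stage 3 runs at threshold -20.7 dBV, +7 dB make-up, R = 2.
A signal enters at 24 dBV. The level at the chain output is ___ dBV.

-3.85 dBV

Stage 1: overshoot 44 dB → 44/4 = 11 dB → -9 dBV.
Stage 2: -9 dBV ≤ 10 dBV, so stage 2 doesn't engage; make-up brings it to -1 dBV.
Stage 3: overshoot 19.7 dB → 19.7/2 = 9.85 dB → -10.85 dBV; +7 dB make-up → -3.85 dBV.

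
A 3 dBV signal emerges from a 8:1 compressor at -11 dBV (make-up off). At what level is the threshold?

-13 dBV

Let T be the threshold. Output overshoot = (input overshoot)/R, so -11 − T = (3 − T)/8.
8·(-11 − T) = 3 − T → 7·T = -88 − 3 = -91.
T = -91/7 = -13 dBV.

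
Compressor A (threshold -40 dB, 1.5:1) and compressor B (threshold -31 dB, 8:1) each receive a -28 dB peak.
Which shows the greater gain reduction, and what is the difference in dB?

A: overshoot 12 dB → output overshoot 8 dB → GR 4 dB.
B: overshoot 3 dB → output overshoot 0.375 dB → GR 2.625 dB.
A applies 1.375 dB more gain reduction.

A, by 1.375 dB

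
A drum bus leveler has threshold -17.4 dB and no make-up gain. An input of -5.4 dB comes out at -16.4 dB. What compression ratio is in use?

Input overshoot = -5.4 − (-17.4) = 12 dB; output overshoot = -16.4 − (-17.4) = 1 dB.
Ratio = 12 / 1 = 12.

12:1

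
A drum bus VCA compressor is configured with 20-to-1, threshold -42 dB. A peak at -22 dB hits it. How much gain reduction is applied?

19 dB

-22 dB exceeds the threshold by 20 dB.
At 20:1, output sits 20/20 = 1 dB above threshold.
So the signal is attenuated by 20 − 1 = 19 dB.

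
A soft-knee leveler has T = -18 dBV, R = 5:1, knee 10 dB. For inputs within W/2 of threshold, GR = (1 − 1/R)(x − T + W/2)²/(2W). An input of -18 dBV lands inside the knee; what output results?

-19 dBV

x − T + W/2 = -18 − (-18) + 5 = 5.
GR = (1 − 1/5) × 5² / 20 = 0.8 × 25 / 20 = 1 dB.
Output = -18 − 1 = -19 dBV.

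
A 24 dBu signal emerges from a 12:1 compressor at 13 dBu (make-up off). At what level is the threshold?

12 dBu

Let T be the threshold. Output overshoot = (input overshoot)/R, so 13 − T = (24 − T)/12.
12·(13 − T) = 24 − T → 11·T = 156 − 24 = 132.
T = 132/11 = 12 dBu.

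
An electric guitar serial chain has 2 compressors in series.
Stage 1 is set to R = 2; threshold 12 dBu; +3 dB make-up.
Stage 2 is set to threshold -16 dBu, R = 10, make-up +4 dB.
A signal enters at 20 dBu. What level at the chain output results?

-8.5 dBu

Stage 1: 20 dBu is 8 dB over 12 dBu; at 2:1 that becomes 4 dB over, giving 16 dBu; +3 dB make-up → 19 dBu.
Stage 2: 19 dBu is 35 dB over -16 dBu; at 10:1 that becomes 3.5 dB over, giving -12.5 dBu; +4 dB make-up → -8.5 dBu.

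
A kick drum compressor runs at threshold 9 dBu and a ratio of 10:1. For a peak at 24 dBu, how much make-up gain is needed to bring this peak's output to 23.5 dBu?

13 dB

Without make-up, output = threshold + overshoot/10 = 9 + 1.5 = 10.5 dBu.
Gap to target: 13 dB.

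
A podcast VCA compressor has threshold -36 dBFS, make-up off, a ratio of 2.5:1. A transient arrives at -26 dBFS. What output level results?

-26 dBFS sits 10 dB over threshold.
2.5:1 compression reduces that to 10/2.5 = 4 dB over.
So the level is -36 + 4 = -32 dBFS.

-32 dBFS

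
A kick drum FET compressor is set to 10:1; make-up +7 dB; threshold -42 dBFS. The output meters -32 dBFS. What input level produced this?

-12 dBFS

Remove make-up: -32 − 7 = -39 dBFS.
Post-compression overshoot = -39 − (-42) = 3 dB.
Input overshoot = R × output overshoot = 30 dB → input = -42 + 30 = -12 dBFS.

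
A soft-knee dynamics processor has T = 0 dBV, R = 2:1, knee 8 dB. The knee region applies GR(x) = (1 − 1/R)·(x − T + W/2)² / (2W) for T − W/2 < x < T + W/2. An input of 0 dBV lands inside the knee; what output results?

x − T + W/2 = 0 − 0 + 4 = 4.
GR = (1 − 1/2) × 4² / 16 = 0.5 × 16 / 16 = 0.5 dB.
Output = 0 − 0.5 = -0.5 dBV.

-0.5 dBV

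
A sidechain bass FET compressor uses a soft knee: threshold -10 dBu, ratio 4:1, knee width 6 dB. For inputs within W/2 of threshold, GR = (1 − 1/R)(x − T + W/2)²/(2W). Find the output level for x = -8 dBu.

x − T + W/2 = -8 − (-10) + 3 = 5.
GR = (1 − 1/4) × 5² / 12 = 0.75 × 25 / 12 = 1.5625 dB.
Output = -8 − 1.5625 = -9.5625 dBu.

-9.5625 dBu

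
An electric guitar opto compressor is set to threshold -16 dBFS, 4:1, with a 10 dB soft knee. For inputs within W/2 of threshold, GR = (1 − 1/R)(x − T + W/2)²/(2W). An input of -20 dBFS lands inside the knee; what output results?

-20.0375 dBFS

x − T + W/2 = -20 − (-16) + 5 = 1.
GR = (1 − 1/4) × 1² / 20 = 0.75 × 1 / 20 = 0.0375 dB.
Output = -20 − 0.0375 = -20.0375 dBFS.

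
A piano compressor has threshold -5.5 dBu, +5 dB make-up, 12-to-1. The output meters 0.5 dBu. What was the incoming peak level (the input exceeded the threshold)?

6.5 dBu

Remove make-up: 0.5 − 5 = -4.5 dBu.
That's 1 dB above the -5.5 dBu threshold.
Before 12:1 compression the overshoot was 1 × 12 = 12 dB, so input = -5.5 + 12 = 6.5 dBu.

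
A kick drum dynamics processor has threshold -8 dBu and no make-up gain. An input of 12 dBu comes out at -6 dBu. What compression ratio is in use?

Input overshoot = 12 − (-8) = 20 dB; output overshoot = -6 − (-8) = 2 dB.
Ratio = 20 / 2 = 10.

10:1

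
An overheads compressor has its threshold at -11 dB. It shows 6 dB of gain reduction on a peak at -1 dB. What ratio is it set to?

2.5:1

Input overshoot = -1 − (-11) = 10 dB.
Output overshoot = 10 − 6 = 4 dB.
Ratio = input overshoot / output overshoot = 10 / 4 = 2.5.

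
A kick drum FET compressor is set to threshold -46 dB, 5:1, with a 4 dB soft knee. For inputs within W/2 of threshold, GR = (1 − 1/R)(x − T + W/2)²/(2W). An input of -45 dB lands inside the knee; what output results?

x − T + W/2 = -45 − (-46) + 2 = 3.
GR = (1 − 1/5) × 3² / 8 = 0.8 × 9 / 8 = 0.9 dB.
Output = -45 − 0.9 = -45.9 dB.

-45.9 dB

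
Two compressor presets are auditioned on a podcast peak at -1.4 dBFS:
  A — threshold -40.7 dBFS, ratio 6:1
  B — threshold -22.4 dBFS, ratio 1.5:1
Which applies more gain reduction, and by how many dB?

A: 39.3 dB over, compressed to 6.55 dB over, so 32.75 dB of GR.
B: 21 dB over, compressed to 14 dB over, so 7 dB of GR.
Difference: 25.75 dB in favour of A.

A, by 25.75 dB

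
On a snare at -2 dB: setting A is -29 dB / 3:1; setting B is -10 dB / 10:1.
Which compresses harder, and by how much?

A: GR = 27 − 27/3 = 18 dB.
B: GR = 8 − 8/10 = 7.2 dB.
Difference: 10.8 dB in favour of A.

A, by 10.8 dB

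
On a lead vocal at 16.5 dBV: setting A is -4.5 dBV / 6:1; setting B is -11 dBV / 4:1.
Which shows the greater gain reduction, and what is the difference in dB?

A: 21 dB over, compressed to 3.5 dB over, so 17.5 dB of GR.
B: 27.5 dB over, compressed to 6.875 dB over, so 20.625 dB of GR.
B reduces 3.125 dB more.

B, by 3.125 dB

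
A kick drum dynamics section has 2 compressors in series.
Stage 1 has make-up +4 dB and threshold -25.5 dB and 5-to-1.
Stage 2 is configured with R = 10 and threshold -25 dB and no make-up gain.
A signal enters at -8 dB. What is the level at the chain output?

Stage 1: overshoot 17.5 dB → 17.5/5 = 3.5 dB → -22 dB; +4 dB make-up → -18 dB.
Stage 2: overshoot 7 dB → 7/10 = 0.7 dB → -24.3 dB.

-24.3 dB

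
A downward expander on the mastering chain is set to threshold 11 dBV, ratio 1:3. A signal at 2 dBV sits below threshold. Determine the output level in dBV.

-16 dBV

The input is 9 dB below the 11 dBV threshold.
A 1:3 expander multiplies undershoot by 3: 9 × 3 = 27 dB below threshold.
Output = 11 − 27 = -16 dBV.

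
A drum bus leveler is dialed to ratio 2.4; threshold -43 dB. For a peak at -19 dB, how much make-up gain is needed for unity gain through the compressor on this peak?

Without make-up, output = threshold + overshoot/2.4 = -43 + 10 = -33 dB.
Gap to target: 14 dB.

14 dB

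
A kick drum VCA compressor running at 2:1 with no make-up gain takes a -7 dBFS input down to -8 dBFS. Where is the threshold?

Let T be the threshold. Output overshoot = (input overshoot)/R, so -8 − T = (-7 − T)/2.
2·(-8 − T) = -7 − T → 1·T = -16 − (-7) = -9.
T = -9/1 = -9 dBFS.

-9 dBFS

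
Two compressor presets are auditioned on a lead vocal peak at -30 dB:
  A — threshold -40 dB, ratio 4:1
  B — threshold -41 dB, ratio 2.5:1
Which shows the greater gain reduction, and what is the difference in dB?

A: GR = 10 − 10/4 = 7.5 dB.
B: GR = 11 − 11/2.5 = 6.6 dB.
A applies 0.9 dB more gain reduction.

A, by 0.9 dB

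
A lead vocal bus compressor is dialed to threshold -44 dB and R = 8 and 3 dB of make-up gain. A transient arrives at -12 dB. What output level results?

-37 dB

The input is 32 dB above the -44 dB threshold.
The 32 dB excess becomes 4 dB after 8:1 reduction.
Output = -44 + 4 = -40 dB; make-up adds 3 dB, giving -37 dB.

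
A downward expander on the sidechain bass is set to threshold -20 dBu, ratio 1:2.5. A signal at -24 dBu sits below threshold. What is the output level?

Undershoot = (-20) − (-24) = 4 dB.
At 1:2.5, that expands to 10 dB under threshold.
Output = -20 − 10 = -30 dBu.

-30 dBu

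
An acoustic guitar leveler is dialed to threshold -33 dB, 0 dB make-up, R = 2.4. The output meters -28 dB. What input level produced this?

The compressed level sits -28 − (-33) = 5 dB over threshold.
Undo the ratio: input overshoot = 5 × 2.4 = 12 dB, giving input = -21 dB.

-21 dB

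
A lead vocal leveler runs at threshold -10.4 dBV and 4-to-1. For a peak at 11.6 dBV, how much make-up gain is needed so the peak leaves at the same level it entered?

16.5 dB

Overshoot 22 dB → 22/4 = 5.5 dB after compression, so the compressed level is -10.4 + 5.5 = -4.9 dBV.
Make-up = target − compressed = 11.6 − (-4.9) = 16.5 dB.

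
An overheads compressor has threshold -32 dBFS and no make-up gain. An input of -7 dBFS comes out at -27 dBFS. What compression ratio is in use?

Input overshoot = -7 − (-32) = 25 dB; output overshoot = -27 − (-32) = 5 dB.
Ratio = 25 / 5 = 5.

5:1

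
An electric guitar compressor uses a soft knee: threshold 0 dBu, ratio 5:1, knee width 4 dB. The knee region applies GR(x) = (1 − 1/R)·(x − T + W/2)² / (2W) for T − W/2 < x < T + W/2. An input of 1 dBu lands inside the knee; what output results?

x − T + W/2 = 1 − 0 + 2 = 3.
GR = (1 − 1/5) × 3² / 8 = 0.8 × 9 / 8 = 0.9 dB.
Output = 1 − 0.9 = 0.1 dBu.

0.1 dBu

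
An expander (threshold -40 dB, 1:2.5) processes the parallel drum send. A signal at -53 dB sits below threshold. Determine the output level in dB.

Below threshold, a 1:2.5 expander applies gain = (2.5−1)×(T − x) of attenuation.
(2.5−1) × 13 = 19.5 dB, so output = -53 − 19.5 = -72.5 dB.

-72.5 dB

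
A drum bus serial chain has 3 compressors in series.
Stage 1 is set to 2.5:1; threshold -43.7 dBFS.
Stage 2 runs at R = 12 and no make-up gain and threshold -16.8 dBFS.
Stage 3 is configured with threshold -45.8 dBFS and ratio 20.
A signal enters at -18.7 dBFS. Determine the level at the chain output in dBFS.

Stage 1: -18.7 dBFS is 25 dB over -43.7 dBFS; at 2.5:1 that becomes 10 dB over, giving -33.7 dBFS.
Stage 2: -33.7 dBFS ≤ -16.8 dBFS, so stage 2 doesn't engage; output -33.7 dBFS.
Stage 3: 12.1 dB above -45.8 dBFS, reduced 20:1 to 0.605 dB above → -45.195 dBFS.

-45.195 dBFS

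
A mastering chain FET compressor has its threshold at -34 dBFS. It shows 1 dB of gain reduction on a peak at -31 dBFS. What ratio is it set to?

Input overshoot = -31 − (-34) = 3 dB.
Output overshoot = 3 − 1 = 2 dB.
Ratio = input overshoot / output overshoot = 3 / 2 = 1.5.

1.5:1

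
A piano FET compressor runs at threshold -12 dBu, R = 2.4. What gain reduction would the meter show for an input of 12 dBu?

12 dBu exceeds the threshold by 24 dB.
At 2.4:1, output sits 24/2.4 = 10 dB above threshold.
GR = overshoot in − overshoot out = 24 − 10 = 14 dB.

14 dB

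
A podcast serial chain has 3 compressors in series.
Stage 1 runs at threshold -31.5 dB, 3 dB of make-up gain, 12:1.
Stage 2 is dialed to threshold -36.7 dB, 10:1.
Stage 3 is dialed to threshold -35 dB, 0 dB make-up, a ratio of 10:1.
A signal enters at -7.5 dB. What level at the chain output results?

Stage 1: 24 dB above -31.5 dB, reduced 12:1 to 2 dB above → -29.5 dB; +3 dB make-up → -26.5 dB.
Stage 2: overshoot 10.2 dB → 10.2/10 = 1.02 dB → -35.68 dB.
Stage 3: -35.68 dB is at or below the -35 dB threshold — no compression; output -35.68 dB.

-35.68 dB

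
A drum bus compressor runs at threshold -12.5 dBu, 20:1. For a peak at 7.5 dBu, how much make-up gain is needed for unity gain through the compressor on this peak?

19 dB

Without make-up, output = threshold + overshoot/20 = -12.5 + 1 = -11.5 dBu.
Gap to target: 19 dB.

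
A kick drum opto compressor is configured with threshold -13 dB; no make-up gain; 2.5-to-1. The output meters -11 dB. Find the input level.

-8 dB

The compressed level sits -11 − (-13) = 2 dB over threshold.
Before 2.5:1 compression the overshoot was 2 × 2.5 = 5 dB, so input = -13 + 5 = -8 dB.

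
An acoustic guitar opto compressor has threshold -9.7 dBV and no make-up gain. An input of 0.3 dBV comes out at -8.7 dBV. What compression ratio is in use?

10:1

Input overshoot = 0.3 − (-9.7) = 10 dB; output overshoot = -8.7 − (-9.7) = 1 dB.
Ratio = 10 / 1 = 10.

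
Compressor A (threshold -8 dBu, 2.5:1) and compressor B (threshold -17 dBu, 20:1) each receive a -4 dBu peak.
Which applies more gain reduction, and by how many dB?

A: GR = 4 − 4/2.5 = 2.4 dB.
B: GR = 13 − 13/20 = 12.35 dB.
Difference: 9.95 dB in favour of B.

B, by 9.95 dB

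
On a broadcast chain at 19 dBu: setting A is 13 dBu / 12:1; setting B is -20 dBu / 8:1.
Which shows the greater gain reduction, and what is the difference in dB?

A: overshoot 6 dB → output overshoot 0.5 dB → GR 5.5 dB.
B: overshoot 39 dB → output overshoot 4.875 dB → GR 34.125 dB.
B applies 28.625 dB more gain reduction.

B, by 28.625 dB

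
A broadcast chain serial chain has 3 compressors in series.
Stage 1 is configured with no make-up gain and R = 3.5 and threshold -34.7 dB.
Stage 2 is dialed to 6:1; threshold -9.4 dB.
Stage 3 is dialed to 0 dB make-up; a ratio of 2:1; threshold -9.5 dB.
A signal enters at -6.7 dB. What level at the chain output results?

Stage 1: -6.7 dB is 28 dB over -34.7 dB; at 3.5:1 that becomes 8 dB over, giving -26.7 dB.
Stage 2: below threshold (-26.7 ≤ -9.4); passes unchanged; output -26.7 dB.
Stage 3: -26.7 dB is at or below the -9.5 dB threshold — no compression; output -26.7 dB.

-26.7 dB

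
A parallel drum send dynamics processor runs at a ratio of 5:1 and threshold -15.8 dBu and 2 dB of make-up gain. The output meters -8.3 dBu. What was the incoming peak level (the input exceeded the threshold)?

Before make-up, the level was -8.3 − 2 = -10.3 dBu.
That's 5.5 dB above the -15.8 dBu threshold.
Undo the ratio: input overshoot = 5.5 × 5 = 27.5 dB, giving input = 11.7 dBu.

11.7 dBu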